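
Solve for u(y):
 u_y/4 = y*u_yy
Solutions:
 u(y) = C1 + C2*y^(5/4)


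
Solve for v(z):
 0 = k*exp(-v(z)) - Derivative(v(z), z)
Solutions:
 v(z) = log(C1 + k*z)


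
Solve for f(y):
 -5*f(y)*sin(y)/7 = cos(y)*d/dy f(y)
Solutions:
 f(y) = C1*cos(y)^(5/7)


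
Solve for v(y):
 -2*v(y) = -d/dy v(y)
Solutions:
 v(y) = C1*exp(2*y)


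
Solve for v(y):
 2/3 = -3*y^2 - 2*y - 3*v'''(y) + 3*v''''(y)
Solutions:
 v(y) = C1 + C2*y + C3*y^2 + C4*exp(y) - y^5/60 - y^4/9 - 13*y^3/27


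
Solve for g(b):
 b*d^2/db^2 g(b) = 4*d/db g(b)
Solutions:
 g(b) = C1 + C2*b^5


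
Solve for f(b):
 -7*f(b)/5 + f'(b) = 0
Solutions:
 f(b) = C1*exp(7*b/5)


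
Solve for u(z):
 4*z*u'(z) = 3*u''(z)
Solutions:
 u(z) = C1 + C2*erfi(sqrt(6)*z/3)


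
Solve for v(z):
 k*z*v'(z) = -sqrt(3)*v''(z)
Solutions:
 v(z) = Piecewise((-sqrt(2)*3^(1/4)*sqrt(pi)*C1*erf(sqrt(2)*3^(3/4)*sqrt(k)*z/6)/(2*sqrt(k)) - C2, (k > 0) | (k < 0)), (-C1*z - C2, True))


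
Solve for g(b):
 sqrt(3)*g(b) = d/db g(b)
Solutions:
 g(b) = C1*exp(sqrt(3)*b)


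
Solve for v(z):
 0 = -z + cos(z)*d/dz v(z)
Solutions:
 v(z) = C1 + Integral(z/cos(z), z)


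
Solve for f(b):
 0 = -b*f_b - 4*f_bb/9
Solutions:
 f(b) = C1 + C2*erf(3*sqrt(2)*b/4)


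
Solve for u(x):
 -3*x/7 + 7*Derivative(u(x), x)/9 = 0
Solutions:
 u(x) = C1 + 27*x^2/98


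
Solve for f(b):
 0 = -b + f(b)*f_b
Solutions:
 f(b) = -sqrt(C1 + b^2)
 f(b) = sqrt(C1 + b^2)


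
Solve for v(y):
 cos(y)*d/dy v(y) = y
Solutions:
 v(y) = C1 + Integral(y/cos(y), y)


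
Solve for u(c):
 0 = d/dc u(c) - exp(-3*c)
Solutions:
 u(c) = C1 - exp(-3*c)/3


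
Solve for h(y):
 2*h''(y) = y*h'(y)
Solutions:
 h(y) = C1 + C2*erfi(y/2)


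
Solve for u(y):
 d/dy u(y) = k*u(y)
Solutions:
 u(y) = C1*exp(k*y)


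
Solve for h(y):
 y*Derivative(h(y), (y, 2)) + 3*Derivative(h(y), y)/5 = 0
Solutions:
 h(y) = C1 + C2*y^(2/5)


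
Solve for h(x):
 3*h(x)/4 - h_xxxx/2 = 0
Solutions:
 h(x) = C1*exp(-2^(3/4)*3^(1/4)*x/2) + C2*exp(2^(3/4)*3^(1/4)*x/2) + C3*sin(2^(3/4)*3^(1/4)*x/2) + C4*cos(2^(3/4)*3^(1/4)*x/2)


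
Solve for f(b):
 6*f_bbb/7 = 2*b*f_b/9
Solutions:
 f(b) = C1 + Integral(C2*airyai(7^(1/3)*b/3) + C3*airybi(7^(1/3)*b/3), b)


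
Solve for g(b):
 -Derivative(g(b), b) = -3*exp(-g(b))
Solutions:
 g(b) = log(C1 + 3*b)


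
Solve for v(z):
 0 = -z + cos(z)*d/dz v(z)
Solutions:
 v(z) = C1 + Integral(z/cos(z), z)


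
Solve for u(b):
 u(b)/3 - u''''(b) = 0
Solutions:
 u(b) = C1*exp(-3^(3/4)*b/3) + C2*exp(3^(3/4)*b/3) + C3*sin(3^(3/4)*b/3) + C4*cos(3^(3/4)*b/3)


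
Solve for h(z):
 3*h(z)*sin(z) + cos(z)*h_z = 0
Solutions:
 h(z) = C1*cos(z)^3


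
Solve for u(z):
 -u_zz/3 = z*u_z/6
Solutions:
 u(z) = C1 + C2*erf(z/2)


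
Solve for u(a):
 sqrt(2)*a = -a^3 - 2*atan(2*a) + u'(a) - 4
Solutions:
 u(a) = C1 + a^4/4 + sqrt(2)*a^2/2 + 2*a*atan(2*a) + 4*a - log(4*a^2 + 1)/2


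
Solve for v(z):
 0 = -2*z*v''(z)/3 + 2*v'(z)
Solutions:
 v(z) = C1 + C2*z^4


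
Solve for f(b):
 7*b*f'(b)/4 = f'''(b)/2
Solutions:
 f(b) = C1 + Integral(C2*airyai(2^(2/3)*7^(1/3)*b/2) + C3*airybi(2^(2/3)*7^(1/3)*b/2), b)


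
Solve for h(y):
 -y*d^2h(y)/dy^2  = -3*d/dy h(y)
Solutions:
 h(y) = C1 + C2*y^4


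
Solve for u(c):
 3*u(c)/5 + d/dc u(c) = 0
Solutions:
 u(c) = C1*exp(-3*c/5)


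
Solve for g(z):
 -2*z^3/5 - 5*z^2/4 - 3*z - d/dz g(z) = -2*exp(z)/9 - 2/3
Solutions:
 g(z) = C1 - z^4/10 - 5*z^3/12 - 3*z^2/2 + 2*z/3 + 2*exp(z)/9


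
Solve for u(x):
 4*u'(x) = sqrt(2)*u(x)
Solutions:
 u(x) = C1*exp(sqrt(2)*x/4)


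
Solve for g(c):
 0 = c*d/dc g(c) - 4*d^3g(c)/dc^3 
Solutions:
 g(c) = C1 + Integral(C2*airyai(2^(1/3)*c/2) + C3*airybi(2^(1/3)*c/2), c)


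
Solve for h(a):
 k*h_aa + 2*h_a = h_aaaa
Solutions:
 h(a) = C1 + C2*exp(a*(k/(3*(sqrt(1 - k^3/27) + 1)^(1/3)) + (sqrt(1 - k^3/27) + 1)^(1/3))) + C3*exp(a*(4*k/((-1 + sqrt(3)*I)*(sqrt(1 - k^3/27) + 1)^(1/3)) - 3*(sqrt(1 - k^3/27) + 1)^(1/3) + 3*sqrt(3)*I*(sqrt(1 - k^3/27) + 1)^(1/3))/6) + C4*exp(-a*(4*k/((1 + sqrt(3)*I)*(sqrt(1 - k^3/27) + 1)^(1/3)) + 3*(sqrt(1 - k^3/27) + 1)^(1/3) + 3*sqrt(3)*I*(sqrt(1 - k^3/27) + 1)^(1/3))/6)


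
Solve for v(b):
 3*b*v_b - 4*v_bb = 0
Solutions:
 v(b) = C1 + C2*erfi(sqrt(6)*b/4)


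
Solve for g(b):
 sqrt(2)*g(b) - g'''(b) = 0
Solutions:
 g(b) = C3*exp(2^(1/6)*b) + (C1*sin(2^(1/6)*sqrt(3)*b/2) + C2*cos(2^(1/6)*sqrt(3)*b/2))*exp(-2^(1/6)*b/2)


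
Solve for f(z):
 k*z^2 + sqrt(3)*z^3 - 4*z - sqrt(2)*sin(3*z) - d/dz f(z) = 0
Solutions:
 f(z) = C1 + k*z^3/3 + sqrt(3)*z^4/4 - 2*z^2 + sqrt(2)*cos(3*z)/3


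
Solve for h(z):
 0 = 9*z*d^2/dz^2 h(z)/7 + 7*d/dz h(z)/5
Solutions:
 h(z) = C1 + C2/z^(4/45)


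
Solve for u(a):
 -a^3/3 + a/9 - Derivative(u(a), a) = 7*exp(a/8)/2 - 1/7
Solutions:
 u(a) = C1 - a^4/12 + a^2/18 + a/7 - 28*exp(a/8)


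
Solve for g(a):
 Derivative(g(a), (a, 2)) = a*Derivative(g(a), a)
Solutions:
 g(a) = C1 + C2*erfi(sqrt(2)*a/2)


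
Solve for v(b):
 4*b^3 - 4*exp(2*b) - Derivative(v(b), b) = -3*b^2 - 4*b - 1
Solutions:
 v(b) = C1 + b^4 + b^3 + 2*b^2 + b - 2*exp(2*b)


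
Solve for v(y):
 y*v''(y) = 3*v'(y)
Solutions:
 v(y) = C1 + C2*y^4


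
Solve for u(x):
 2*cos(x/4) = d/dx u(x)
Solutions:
 u(x) = C1 + 8*sin(x/4)


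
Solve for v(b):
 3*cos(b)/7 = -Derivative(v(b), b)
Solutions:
 v(b) = C1 - 3*sin(b)/7


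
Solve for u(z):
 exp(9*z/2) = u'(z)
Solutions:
 u(z) = C1 + 2*exp(9*z/2)/9


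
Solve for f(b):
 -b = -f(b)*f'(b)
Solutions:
 f(b) = -sqrt(C1 + b^2)
 f(b) = sqrt(C1 + b^2)


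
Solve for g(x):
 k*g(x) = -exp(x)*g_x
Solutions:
 g(x) = C1*exp(k*exp(-x))


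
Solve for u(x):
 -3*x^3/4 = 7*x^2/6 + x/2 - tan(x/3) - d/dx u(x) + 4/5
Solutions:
 u(x) = C1 + 3*x^4/16 + 7*x^3/18 + x^2/4 + 4*x/5 + 3*log(cos(x/3))


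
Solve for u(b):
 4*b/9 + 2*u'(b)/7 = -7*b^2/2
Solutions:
 u(b) = C1 - 49*b^3/12 - 7*b^2/9


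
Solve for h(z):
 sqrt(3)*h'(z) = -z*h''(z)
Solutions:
 h(z) = C1 + C2*z^(1 - sqrt(3))


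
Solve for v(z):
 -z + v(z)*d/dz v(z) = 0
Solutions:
 v(z) = -sqrt(C1 + z^2)
 v(z) = sqrt(C1 + z^2)


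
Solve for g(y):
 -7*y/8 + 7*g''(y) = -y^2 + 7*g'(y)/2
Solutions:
 g(y) = C1 + C2*exp(y/2) + 2*y^3/21 + 25*y^2/56 + 25*y/14


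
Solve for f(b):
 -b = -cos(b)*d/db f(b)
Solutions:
 f(b) = C1 + Integral(b/cos(b), b)


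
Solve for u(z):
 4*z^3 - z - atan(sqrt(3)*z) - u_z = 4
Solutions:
 u(z) = C1 + z^4 - z^2/2 - z*atan(sqrt(3)*z) - 4*z + sqrt(3)*log(3*z^2 + 1)/6


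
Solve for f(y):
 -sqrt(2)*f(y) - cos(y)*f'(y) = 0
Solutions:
 f(y) = C1*(sin(y) - 1)^(sqrt(2)/2)/(sin(y) + 1)^(sqrt(2)/2)


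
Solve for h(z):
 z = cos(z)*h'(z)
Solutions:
 h(z) = C1 + Integral(z/cos(z), z)


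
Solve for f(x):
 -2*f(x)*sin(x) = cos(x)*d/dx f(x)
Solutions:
 f(x) = C1*cos(x)^2


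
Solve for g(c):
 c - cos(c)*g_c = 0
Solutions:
 g(c) = C1 + Integral(c/cos(c), c)


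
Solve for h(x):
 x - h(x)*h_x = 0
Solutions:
 h(x) = -sqrt(C1 + x^2)
 h(x) = sqrt(C1 + x^2)


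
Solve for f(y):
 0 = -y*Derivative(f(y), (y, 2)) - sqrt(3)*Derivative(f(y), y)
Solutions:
 f(y) = C1 + C2*y^(1 - sqrt(3))


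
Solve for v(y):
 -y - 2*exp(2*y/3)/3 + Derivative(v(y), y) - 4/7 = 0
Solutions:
 v(y) = C1 + y^2/2 + 4*y/7 + exp(2*y/3)


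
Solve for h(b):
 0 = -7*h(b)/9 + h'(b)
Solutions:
 h(b) = C1*exp(7*b/9)


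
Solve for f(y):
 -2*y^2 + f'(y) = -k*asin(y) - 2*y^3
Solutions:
 f(y) = C1 - k*(y*asin(y) + sqrt(1 - y^2)) - y^4/2 + 2*y^3/3


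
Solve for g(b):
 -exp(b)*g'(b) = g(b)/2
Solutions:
 g(b) = C1*exp(exp(-b)/2)


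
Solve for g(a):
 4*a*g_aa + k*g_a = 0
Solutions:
 g(a) = C1 + a^(1 - re(k)/4)*(C2*sin(log(a)*Abs(im(k))/4) + C3*cos(log(a)*im(k)/4))


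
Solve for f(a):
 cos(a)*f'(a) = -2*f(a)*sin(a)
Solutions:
 f(a) = C1*cos(a)^2


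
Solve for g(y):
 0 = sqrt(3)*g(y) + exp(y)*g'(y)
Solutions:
 g(y) = C1*exp(sqrt(3)*exp(-y))


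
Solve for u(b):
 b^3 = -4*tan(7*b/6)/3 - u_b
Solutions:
 u(b) = C1 - b^4/4 + 8*log(cos(7*b/6))/7


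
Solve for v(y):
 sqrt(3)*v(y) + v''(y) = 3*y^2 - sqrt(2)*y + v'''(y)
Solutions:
 v(y) = C1*exp(y*(-2^(2/3)*(2 + 27*sqrt(3) + sqrt(-4 + (2 + 27*sqrt(3))^2))^(1/3) - 2*2^(1/3)/(2 + 27*sqrt(3) + sqrt(-4 + (2 + 27*sqrt(3))^2))^(1/3) + 4)/12)*sin(2^(1/3)*sqrt(3)*y*(-2^(1/3)*(2 + 27*sqrt(3) + sqrt(-4 + 729*(-sqrt(3) - 2/27)^2))^(1/3) + 2/(2 + 27*sqrt(3) + sqrt(-4 + 729*(-sqrt(3) - 2/27)^2))^(1/3))/12) + C2*exp(y*(-2^(2/3)*(2 + 27*sqrt(3) + sqrt(-4 + (2 + 27*sqrt(3))^2))^(1/3) - 2*2^(1/3)/(2 + 27*sqrt(3) + sqrt(-4 + (2 + 27*sqrt(3))^2))^(1/3) + 4)/12)*cos(2^(1/3)*sqrt(3)*y*(-2^(1/3)*(2 + 27*sqrt(3) + sqrt(-4 + 729*(-sqrt(3) - 2/27)^2))^(1/3) + 2/(2 + 27*sqrt(3) + sqrt(-4 + 729*(-sqrt(3) - 2/27)^2))^(1/3))/12) + C3*exp(y*(2*2^(1/3)/(2 + 27*sqrt(3) + sqrt(-4 + (2 + 27*sqrt(3))^2))^(1/3) + 2 + 2^(2/3)*(2 + 27*sqrt(3) + sqrt(-4 + (2 + 27*sqrt(3))^2))^(1/3))/6) + sqrt(3)*y^2 - sqrt(6)*y/3 - 2


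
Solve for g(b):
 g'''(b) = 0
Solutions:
 g(b) = C1 + C2*b + C3*b^2


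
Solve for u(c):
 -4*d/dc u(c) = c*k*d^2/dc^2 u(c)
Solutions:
 u(c) = C1 + c^(((re(k) - 4)*re(k) + im(k)^2)/(re(k)^2 + im(k)^2))*(C2*sin(4*log(c)*Abs(im(k))/(re(k)^2 + im(k)^2)) + C3*cos(4*log(c)*im(k)/(re(k)^2 + im(k)^2)))


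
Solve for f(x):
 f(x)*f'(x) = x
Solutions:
 f(x) = -sqrt(C1 + x^2)
 f(x) = sqrt(C1 + x^2)


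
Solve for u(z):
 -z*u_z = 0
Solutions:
 u(z) = C1


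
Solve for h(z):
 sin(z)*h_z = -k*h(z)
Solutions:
 h(z) = C1*exp(k*(-log(cos(z) - 1) + log(cos(z) + 1))/2)


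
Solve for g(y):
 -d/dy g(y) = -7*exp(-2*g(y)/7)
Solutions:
 g(y) = 7*log(-sqrt(C1 + 7*y)) - 7*log(7) + 7*log(14)/2
 g(y) = 7*log(C1 + 7*y)/2 - 7*log(7) + 7*log(14)/2


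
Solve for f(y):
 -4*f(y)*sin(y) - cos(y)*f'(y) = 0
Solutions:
 f(y) = C1*cos(y)^4


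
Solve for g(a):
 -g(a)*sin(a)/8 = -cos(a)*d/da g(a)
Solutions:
 g(a) = C1/cos(a)^(1/8)


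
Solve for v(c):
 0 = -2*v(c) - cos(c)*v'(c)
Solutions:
 v(c) = C1*(sin(c) - 1)/(sin(c) + 1)


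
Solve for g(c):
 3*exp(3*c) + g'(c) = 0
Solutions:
 g(c) = C1 - exp(3*c)


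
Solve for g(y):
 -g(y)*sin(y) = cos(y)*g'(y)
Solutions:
 g(y) = C1*cos(y)


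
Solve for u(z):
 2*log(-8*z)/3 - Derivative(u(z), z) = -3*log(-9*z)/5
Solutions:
 u(z) = C1 + 19*z*log(-z)/15 + z*(-19/15 + log(3)/5 + log(12))


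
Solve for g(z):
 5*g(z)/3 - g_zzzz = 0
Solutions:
 g(z) = C1*exp(-3^(3/4)*5^(1/4)*z/3) + C2*exp(3^(3/4)*5^(1/4)*z/3) + C3*sin(3^(3/4)*5^(1/4)*z/3) + C4*cos(3^(3/4)*5^(1/4)*z/3)


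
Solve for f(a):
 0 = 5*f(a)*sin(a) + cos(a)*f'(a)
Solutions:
 f(a) = C1*cos(a)^5


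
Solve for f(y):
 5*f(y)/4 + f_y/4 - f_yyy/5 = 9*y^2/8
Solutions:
 f(y) = C1*exp(-15^(1/3)*y*(15^(1/3)/(sqrt(2010) + 45)^(1/3) + (sqrt(2010) + 45)^(1/3))/12)*sin(3^(1/6)*5^(1/3)*y*(-3^(2/3)*(sqrt(2010) + 45)^(1/3) + 3*5^(1/3)/(sqrt(2010) + 45)^(1/3))/12) + C2*exp(-15^(1/3)*y*(15^(1/3)/(sqrt(2010) + 45)^(1/3) + (sqrt(2010) + 45)^(1/3))/12)*cos(3^(1/6)*5^(1/3)*y*(-3^(2/3)*(sqrt(2010) + 45)^(1/3) + 3*5^(1/3)/(sqrt(2010) + 45)^(1/3))/12) + C3*exp(15^(1/3)*y*(15^(1/3)/(sqrt(2010) + 45)^(1/3) + (sqrt(2010) + 45)^(1/3))/6) + 9*y^2/10 - 9*y/25 + 9/125


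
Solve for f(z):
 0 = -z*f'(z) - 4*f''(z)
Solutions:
 f(z) = C1 + C2*erf(sqrt(2)*z/4)


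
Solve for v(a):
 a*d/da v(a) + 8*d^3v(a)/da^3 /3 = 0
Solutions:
 v(a) = C1 + Integral(C2*airyai(-3^(1/3)*a/2) + C3*airybi(-3^(1/3)*a/2), a)


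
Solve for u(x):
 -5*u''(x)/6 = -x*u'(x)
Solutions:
 u(x) = C1 + C2*erfi(sqrt(15)*x/5)


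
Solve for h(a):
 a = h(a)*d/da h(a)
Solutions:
 h(a) = -sqrt(C1 + a^2)
 h(a) = sqrt(C1 + a^2)


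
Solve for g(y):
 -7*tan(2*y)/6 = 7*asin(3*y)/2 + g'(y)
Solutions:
 g(y) = C1 - 7*y*asin(3*y)/2 - 7*sqrt(1 - 9*y^2)/6 + 7*log(cos(2*y))/12


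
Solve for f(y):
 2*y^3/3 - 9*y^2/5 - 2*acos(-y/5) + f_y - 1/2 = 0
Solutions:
 f(y) = C1 - y^4/6 + 3*y^3/5 + 2*y*acos(-y/5) + y/2 + 2*sqrt(25 - y^2)


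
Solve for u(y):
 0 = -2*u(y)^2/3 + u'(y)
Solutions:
 u(y) = -3/(C1 + 2*y)


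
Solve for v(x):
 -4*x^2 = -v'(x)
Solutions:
 v(x) = C1 + 4*x^3/3


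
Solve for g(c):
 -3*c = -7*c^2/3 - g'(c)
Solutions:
 g(c) = C1 - 7*c^3/9 + 3*c^2/2


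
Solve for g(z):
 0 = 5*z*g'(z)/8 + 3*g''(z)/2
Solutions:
 g(z) = C1 + C2*erf(sqrt(30)*z/12)


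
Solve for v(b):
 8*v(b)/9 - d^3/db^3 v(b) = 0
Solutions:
 v(b) = C3*exp(2*3^(1/3)*b/3) + (C1*sin(3^(5/6)*b/3) + C2*cos(3^(5/6)*b/3))*exp(-3^(1/3)*b/3)


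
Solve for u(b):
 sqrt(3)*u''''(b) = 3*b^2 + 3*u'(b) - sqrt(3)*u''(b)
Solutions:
 u(b) = C1 + C2*exp(-2^(1/3)*sqrt(3)*b*(-2/(9 + sqrt(85))^(1/3) + 2^(1/3)*(9 + sqrt(85))^(1/3))/12)*sin(2^(1/3)*b*(2/(9 + sqrt(85))^(1/3) + 2^(1/3)*(9 + sqrt(85))^(1/3))/4) + C3*exp(-2^(1/3)*sqrt(3)*b*(-2/(9 + sqrt(85))^(1/3) + 2^(1/3)*(9 + sqrt(85))^(1/3))/12)*cos(2^(1/3)*b*(2/(9 + sqrt(85))^(1/3) + 2^(1/3)*(9 + sqrt(85))^(1/3))/4) + C4*exp(2^(1/3)*sqrt(3)*b*(-2/(9 + sqrt(85))^(1/3) + 2^(1/3)*(9 + sqrt(85))^(1/3))/6) - b^3/3 - sqrt(3)*b^2/3 - 2*b/3


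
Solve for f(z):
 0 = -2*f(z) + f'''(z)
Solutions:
 f(z) = C3*exp(2^(1/3)*z) + (C1*sin(2^(1/3)*sqrt(3)*z/2) + C2*cos(2^(1/3)*sqrt(3)*z/2))*exp(-2^(1/3)*z/2)


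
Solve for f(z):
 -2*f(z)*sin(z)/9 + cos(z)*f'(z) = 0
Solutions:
 f(z) = C1/cos(z)^(2/9)


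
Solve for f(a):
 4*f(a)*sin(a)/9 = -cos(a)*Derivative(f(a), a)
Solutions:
 f(a) = C1*cos(a)^(4/9)


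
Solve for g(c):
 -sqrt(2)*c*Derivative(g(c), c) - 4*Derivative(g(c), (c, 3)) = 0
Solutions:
 g(c) = C1 + Integral(C2*airyai(-sqrt(2)*c/2) + C3*airybi(-sqrt(2)*c/2), c)


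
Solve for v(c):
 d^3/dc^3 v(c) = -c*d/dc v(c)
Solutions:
 v(c) = C1 + Integral(C2*airyai(-c) + C3*airybi(-c), c)


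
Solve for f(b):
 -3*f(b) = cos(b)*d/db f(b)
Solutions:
 f(b) = C1*(sin(b) - 1)^(3/2)/(sin(b) + 1)^(3/2)


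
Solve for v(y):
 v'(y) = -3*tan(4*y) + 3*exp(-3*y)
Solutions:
 v(y) = C1 - 3*log(tan(4*y)^2 + 1)/8 - exp(-3*y)


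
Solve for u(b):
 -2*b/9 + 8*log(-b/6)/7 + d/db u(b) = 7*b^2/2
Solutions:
 u(b) = C1 + 7*b^3/6 + b^2/9 - 8*b*log(-b)/7 + 8*b*(1 + log(6))/7


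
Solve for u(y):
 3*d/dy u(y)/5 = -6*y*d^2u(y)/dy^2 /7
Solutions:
 u(y) = C1 + C2*y^(3/10)


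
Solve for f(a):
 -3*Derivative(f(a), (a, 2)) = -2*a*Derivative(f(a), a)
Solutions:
 f(a) = C1 + C2*erfi(sqrt(3)*a/3)


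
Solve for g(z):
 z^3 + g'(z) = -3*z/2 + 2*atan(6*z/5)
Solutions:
 g(z) = C1 - z^4/4 - 3*z^2/4 + 2*z*atan(6*z/5) - 5*log(36*z^2 + 25)/6


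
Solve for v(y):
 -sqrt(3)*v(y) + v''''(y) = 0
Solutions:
 v(y) = C1*exp(-3^(1/8)*y) + C2*exp(3^(1/8)*y) + C3*sin(3^(1/8)*y) + C4*cos(3^(1/8)*y)


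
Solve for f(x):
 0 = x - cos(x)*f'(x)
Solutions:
 f(x) = C1 + Integral(x/cos(x), x)


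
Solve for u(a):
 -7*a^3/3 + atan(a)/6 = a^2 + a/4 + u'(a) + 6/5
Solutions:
 u(a) = C1 - 7*a^4/12 - a^3/3 - a^2/8 + a*atan(a)/6 - 6*a/5 - log(a^2 + 1)/12


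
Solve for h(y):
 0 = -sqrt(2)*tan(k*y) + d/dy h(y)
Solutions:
 h(y) = C1 + sqrt(2)*Piecewise((-log(cos(k*y))/k, Ne(k, 0)), (0, True))


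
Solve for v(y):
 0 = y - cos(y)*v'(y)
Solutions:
 v(y) = C1 + Integral(y/cos(y), y)


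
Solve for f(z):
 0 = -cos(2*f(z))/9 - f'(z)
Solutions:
 z/9 - log(sin(2*f(z)) - 1)/4 + log(sin(2*f(z)) + 1)/4 = C1


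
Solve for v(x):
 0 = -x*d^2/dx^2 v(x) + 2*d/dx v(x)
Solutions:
 v(x) = C1 + C2*x^3


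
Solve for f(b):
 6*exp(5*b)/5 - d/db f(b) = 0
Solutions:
 f(b) = C1 + 6*exp(5*b)/25


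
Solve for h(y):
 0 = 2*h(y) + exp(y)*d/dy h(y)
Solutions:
 h(y) = C1*exp(2*exp(-y))


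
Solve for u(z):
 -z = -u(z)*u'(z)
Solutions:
 u(z) = -sqrt(C1 + z^2)
 u(z) = sqrt(C1 + z^2)


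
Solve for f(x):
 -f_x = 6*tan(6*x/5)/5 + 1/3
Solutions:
 f(x) = C1 - x/3 + log(cos(6*x/5))


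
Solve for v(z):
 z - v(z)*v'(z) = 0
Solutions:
 v(z) = -sqrt(C1 + z^2)
 v(z) = sqrt(C1 + z^2)


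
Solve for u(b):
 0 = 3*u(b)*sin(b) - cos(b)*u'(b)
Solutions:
 u(b) = C1/cos(b)^3


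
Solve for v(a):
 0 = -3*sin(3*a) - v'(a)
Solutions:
 v(a) = C1 + cos(3*a)


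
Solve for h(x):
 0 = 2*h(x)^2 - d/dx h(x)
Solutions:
 h(x) = -1/(C1 + 2*x)


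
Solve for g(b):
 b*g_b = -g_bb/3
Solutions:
 g(b) = C1 + C2*erf(sqrt(6)*b/2)


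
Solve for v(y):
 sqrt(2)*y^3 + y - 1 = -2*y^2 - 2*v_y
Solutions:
 v(y) = C1 - sqrt(2)*y^4/8 - y^3/3 - y^2/4 + y/2


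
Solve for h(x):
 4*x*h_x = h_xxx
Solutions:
 h(x) = C1 + Integral(C2*airyai(2^(2/3)*x) + C3*airybi(2^(2/3)*x), x)


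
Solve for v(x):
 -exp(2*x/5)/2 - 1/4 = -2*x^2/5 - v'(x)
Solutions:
 v(x) = C1 - 2*x^3/15 + x/4 + 5*exp(2*x/5)/4


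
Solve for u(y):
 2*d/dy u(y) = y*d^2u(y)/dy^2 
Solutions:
 u(y) = C1 + C2*y^3


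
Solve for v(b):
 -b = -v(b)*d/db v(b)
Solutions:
 v(b) = -sqrt(C1 + b^2)
 v(b) = sqrt(C1 + b^2)


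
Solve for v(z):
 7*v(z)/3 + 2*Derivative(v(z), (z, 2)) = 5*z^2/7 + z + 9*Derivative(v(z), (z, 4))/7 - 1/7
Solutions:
 v(z) = C1*exp(-sqrt(21)*z/3) + C2*exp(sqrt(21)*z/3) + C3*sin(sqrt(7)*z/3) + C4*cos(sqrt(7)*z/3) + 15*z^2/49 + 3*z/7 - 201/343


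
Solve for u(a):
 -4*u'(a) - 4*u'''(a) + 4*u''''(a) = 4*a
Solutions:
 u(a) = C1 + C2*exp(a*(-2^(2/3)*(3*sqrt(93) + 29)^(1/3) - 2*2^(1/3)/(3*sqrt(93) + 29)^(1/3) + 4)/12)*sin(2^(1/3)*sqrt(3)*a*(-2^(1/3)*(3*sqrt(93) + 29)^(1/3) + 2/(3*sqrt(93) + 29)^(1/3))/12) + C3*exp(a*(-2^(2/3)*(3*sqrt(93) + 29)^(1/3) - 2*2^(1/3)/(3*sqrt(93) + 29)^(1/3) + 4)/12)*cos(2^(1/3)*sqrt(3)*a*(-2^(1/3)*(3*sqrt(93) + 29)^(1/3) + 2/(3*sqrt(93) + 29)^(1/3))/12) + C4*exp(a*(2*2^(1/3)/(3*sqrt(93) + 29)^(1/3) + 2 + 2^(2/3)*(3*sqrt(93) + 29)^(1/3))/6) - a^2/2


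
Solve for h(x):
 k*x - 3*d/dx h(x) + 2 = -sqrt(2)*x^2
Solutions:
 h(x) = C1 + k*x^2/6 + sqrt(2)*x^3/9 + 2*x/3


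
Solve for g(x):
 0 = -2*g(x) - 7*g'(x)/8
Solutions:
 g(x) = C1*exp(-16*x/7)


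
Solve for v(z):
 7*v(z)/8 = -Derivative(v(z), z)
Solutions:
 v(z) = C1*exp(-7*z/8)


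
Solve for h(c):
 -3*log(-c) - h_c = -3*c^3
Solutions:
 h(c) = C1 + 3*c^4/4 - 3*c*log(-c) + 3*c


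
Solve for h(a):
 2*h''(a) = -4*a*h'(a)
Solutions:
 h(a) = C1 + C2*erf(a)


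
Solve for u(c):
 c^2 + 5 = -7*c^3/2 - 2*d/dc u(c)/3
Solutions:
 u(c) = C1 - 21*c^4/16 - c^3/2 - 15*c/2


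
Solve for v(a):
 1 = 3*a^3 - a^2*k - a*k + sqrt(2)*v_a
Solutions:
 v(a) = C1 - 3*sqrt(2)*a^4/8 + sqrt(2)*a^3*k/6 + sqrt(2)*a^2*k/4 + sqrt(2)*a/2


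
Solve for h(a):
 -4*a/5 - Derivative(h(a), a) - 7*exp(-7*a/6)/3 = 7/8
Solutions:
 h(a) = C1 - 2*a^2/5 - 7*a/8 + 2*exp(-7*a/6)


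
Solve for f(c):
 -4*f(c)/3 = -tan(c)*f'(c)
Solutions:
 f(c) = C1*sin(c)^(4/3)


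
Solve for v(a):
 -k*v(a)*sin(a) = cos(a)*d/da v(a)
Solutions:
 v(a) = C1*exp(k*log(cos(a)))


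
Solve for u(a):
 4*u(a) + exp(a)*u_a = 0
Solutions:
 u(a) = C1*exp(4*exp(-a))


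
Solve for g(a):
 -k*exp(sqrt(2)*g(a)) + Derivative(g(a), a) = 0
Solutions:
 g(a) = sqrt(2)*(2*log(-1/(C1 + a*k)) - log(2))/4


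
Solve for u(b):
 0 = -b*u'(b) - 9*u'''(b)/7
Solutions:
 u(b) = C1 + Integral(C2*airyai(-21^(1/3)*b/3) + C3*airybi(-21^(1/3)*b/3), b)


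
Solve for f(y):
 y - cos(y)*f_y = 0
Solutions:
 f(y) = C1 + Integral(y/cos(y), y)


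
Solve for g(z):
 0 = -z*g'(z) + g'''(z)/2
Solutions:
 g(z) = C1 + Integral(C2*airyai(2^(1/3)*z) + C3*airybi(2^(1/3)*z), z)


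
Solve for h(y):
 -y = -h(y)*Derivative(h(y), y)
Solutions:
 h(y) = -sqrt(C1 + y^2)
 h(y) = sqrt(C1 + y^2)


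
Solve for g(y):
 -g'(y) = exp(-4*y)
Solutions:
 g(y) = C1 + exp(-4*y)/4


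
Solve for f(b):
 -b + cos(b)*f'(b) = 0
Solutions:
 f(b) = C1 + Integral(b/cos(b), b)


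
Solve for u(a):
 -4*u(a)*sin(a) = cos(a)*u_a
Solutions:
 u(a) = C1*cos(a)^4


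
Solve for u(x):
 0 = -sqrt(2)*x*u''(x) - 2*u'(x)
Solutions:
 u(x) = C1 + C2*x^(1 - sqrt(2))


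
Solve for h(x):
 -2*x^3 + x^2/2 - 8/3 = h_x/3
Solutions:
 h(x) = C1 - 3*x^4/2 + x^3/2 - 8*x


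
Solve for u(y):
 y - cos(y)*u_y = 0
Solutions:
 u(y) = C1 + Integral(y/cos(y), y)


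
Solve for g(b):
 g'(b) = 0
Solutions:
 g(b) = C1


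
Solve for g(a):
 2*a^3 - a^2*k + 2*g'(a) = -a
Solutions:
 g(a) = C1 - a^4/4 + a^3*k/6 - a^2/4


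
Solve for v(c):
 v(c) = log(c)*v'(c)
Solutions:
 v(c) = C1*exp(li(c))


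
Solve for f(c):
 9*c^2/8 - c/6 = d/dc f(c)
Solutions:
 f(c) = C1 + 3*c^3/8 - c^2/12


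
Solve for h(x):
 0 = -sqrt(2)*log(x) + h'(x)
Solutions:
 h(x) = C1 + sqrt(2)*x*log(x) - sqrt(2)*x


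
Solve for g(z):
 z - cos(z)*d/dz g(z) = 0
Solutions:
 g(z) = C1 + Integral(z/cos(z), z)


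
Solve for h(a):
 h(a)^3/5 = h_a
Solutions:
 h(a) = -sqrt(10)*sqrt(-1/(C1 + a))/2
 h(a) = sqrt(10)*sqrt(-1/(C1 + a))/2


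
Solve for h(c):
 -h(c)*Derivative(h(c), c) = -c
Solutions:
 h(c) = -sqrt(C1 + c^2)
 h(c) = sqrt(C1 + c^2)


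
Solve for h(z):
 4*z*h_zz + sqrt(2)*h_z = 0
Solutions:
 h(z) = C1 + C2*z^(1 - sqrt(2)/4)


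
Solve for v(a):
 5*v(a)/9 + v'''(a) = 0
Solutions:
 v(a) = C3*exp(-15^(1/3)*a/3) + (C1*sin(3^(5/6)*5^(1/3)*a/6) + C2*cos(3^(5/6)*5^(1/3)*a/6))*exp(15^(1/3)*a/6)


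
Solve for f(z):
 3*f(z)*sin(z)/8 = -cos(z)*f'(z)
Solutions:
 f(z) = C1*cos(z)^(3/8)


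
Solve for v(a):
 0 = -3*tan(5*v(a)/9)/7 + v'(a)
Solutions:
 v(a) = -9*asin(C1*exp(5*a/21))/5 + 9*pi/5
 v(a) = 9*asin(C1*exp(5*a/21))/5


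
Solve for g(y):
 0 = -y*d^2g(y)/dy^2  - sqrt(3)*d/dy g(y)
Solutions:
 g(y) = C1 + C2*y^(1 - sqrt(3))


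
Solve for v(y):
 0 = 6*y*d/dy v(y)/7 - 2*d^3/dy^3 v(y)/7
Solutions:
 v(y) = C1 + Integral(C2*airyai(3^(1/3)*y) + C3*airybi(3^(1/3)*y), y)


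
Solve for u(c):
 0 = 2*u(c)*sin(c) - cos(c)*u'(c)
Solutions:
 u(c) = C1/cos(c)^2


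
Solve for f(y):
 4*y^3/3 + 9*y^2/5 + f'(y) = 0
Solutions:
 f(y) = C1 - y^4/3 - 3*y^3/5


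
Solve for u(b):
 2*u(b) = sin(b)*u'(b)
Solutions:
 u(b) = C1*(cos(b) - 1)/(cos(b) + 1)


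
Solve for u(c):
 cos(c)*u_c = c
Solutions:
 u(c) = C1 + Integral(c/cos(c), c)


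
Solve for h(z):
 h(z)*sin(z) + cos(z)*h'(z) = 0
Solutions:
 h(z) = C1*cos(z)


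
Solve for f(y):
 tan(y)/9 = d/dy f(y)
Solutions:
 f(y) = C1 - log(cos(y))/9


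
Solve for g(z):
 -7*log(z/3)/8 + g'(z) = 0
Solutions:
 g(z) = C1 + 7*z*log(z)/8 - 7*z*log(3)/8 - 7*z/8


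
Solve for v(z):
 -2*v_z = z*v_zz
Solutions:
 v(z) = C1 + C2/z


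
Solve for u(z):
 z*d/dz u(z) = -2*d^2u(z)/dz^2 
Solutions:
 u(z) = C1 + C2*erf(z/2)


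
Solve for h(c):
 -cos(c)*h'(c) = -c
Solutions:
 h(c) = C1 + Integral(c/cos(c), c)


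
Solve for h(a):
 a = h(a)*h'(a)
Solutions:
 h(a) = -sqrt(C1 + a^2)
 h(a) = sqrt(C1 + a^2)


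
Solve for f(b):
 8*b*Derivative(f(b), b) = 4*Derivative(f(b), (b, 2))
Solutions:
 f(b) = C1 + C2*erfi(b)


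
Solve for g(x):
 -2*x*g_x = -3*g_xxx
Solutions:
 g(x) = C1 + Integral(C2*airyai(2^(1/3)*3^(2/3)*x/3) + C3*airybi(2^(1/3)*3^(2/3)*x/3), x)


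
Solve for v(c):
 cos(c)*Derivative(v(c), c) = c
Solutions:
 v(c) = C1 + Integral(c/cos(c), c)


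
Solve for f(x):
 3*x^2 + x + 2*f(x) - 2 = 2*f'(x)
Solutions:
 f(x) = C1*exp(x) - 3*x^2/2 - 7*x/2 - 5/2


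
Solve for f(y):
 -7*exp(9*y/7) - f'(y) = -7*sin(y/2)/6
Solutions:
 f(y) = C1 - 49*exp(9*y/7)/9 - 7*cos(y/2)/3


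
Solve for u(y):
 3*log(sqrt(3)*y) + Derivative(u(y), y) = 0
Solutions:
 u(y) = C1 - 3*y*log(y) - 3*y*log(3)/2 + 3*y


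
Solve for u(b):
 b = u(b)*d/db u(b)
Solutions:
 u(b) = -sqrt(C1 + b^2)
 u(b) = sqrt(C1 + b^2)


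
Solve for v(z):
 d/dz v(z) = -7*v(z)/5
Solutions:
 v(z) = C1*exp(-7*z/5)


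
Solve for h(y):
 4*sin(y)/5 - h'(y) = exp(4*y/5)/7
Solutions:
 h(y) = C1 - 5*exp(4*y/5)/28 - 4*cos(y)/5


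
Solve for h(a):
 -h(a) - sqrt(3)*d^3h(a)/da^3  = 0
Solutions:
 h(a) = C3*exp(-3^(5/6)*a/3) + (C1*sin(3^(1/3)*a/2) + C2*cos(3^(1/3)*a/2))*exp(3^(5/6)*a/6)


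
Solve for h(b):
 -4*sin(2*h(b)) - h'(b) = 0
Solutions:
 h(b) = pi - acos((-C1 - exp(16*b))/(C1 - exp(16*b)))/2
 h(b) = acos((-C1 - exp(16*b))/(C1 - exp(16*b)))/2


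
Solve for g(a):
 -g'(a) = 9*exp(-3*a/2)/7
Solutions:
 g(a) = C1 + 6*exp(-3*a/2)/7


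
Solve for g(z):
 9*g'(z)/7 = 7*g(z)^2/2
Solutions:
 g(z) = -18/(C1 + 49*z)


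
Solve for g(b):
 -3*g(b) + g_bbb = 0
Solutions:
 g(b) = C3*exp(3^(1/3)*b) + (C1*sin(3^(5/6)*b/2) + C2*cos(3^(5/6)*b/2))*exp(-3^(1/3)*b/2)


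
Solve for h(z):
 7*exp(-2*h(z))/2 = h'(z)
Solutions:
 h(z) = log(-sqrt(C1 + 7*z))
 h(z) = log(C1 + 7*z)/2


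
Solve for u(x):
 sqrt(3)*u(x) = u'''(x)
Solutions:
 u(x) = C3*exp(3^(1/6)*x) + (C1*sin(3^(2/3)*x/2) + C2*cos(3^(2/3)*x/2))*exp(-3^(1/6)*x/2)


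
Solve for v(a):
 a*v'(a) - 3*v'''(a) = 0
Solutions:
 v(a) = C1 + Integral(C2*airyai(3^(2/3)*a/3) + C3*airybi(3^(2/3)*a/3), a)


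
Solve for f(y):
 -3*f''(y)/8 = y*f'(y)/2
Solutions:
 f(y) = C1 + C2*erf(sqrt(6)*y/3)


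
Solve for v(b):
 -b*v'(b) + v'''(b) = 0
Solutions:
 v(b) = C1 + Integral(C2*airyai(b) + C3*airybi(b), b)


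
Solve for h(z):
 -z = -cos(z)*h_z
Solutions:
 h(z) = C1 + Integral(z/cos(z), z)


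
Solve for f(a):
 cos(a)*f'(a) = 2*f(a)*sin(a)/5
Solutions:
 f(a) = C1/cos(a)^(2/5)


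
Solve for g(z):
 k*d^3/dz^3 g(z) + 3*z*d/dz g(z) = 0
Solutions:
 g(z) = C1 + Integral(C2*airyai(3^(1/3)*z*(-1/k)^(1/3)) + C3*airybi(3^(1/3)*z*(-1/k)^(1/3)), z)


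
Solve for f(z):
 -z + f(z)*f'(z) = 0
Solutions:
 f(z) = -sqrt(C1 + z^2)
 f(z) = sqrt(C1 + z^2)


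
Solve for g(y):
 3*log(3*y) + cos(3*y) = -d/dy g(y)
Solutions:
 g(y) = C1 - 3*y*log(y) - 3*y*log(3) + 3*y - sin(3*y)/3


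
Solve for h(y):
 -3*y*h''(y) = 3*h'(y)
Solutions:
 h(y) = C1 + C2*log(y)


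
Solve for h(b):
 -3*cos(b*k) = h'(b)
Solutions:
 h(b) = C1 - 3*sin(b*k)/k


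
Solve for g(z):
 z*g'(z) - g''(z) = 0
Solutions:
 g(z) = C1 + C2*erfi(sqrt(2)*z/2)


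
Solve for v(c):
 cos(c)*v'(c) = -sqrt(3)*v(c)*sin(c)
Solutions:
 v(c) = C1*cos(c)^(sqrt(3))


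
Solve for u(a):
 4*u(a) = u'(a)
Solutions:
 u(a) = C1*exp(4*a)


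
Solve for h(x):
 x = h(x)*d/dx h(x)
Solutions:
 h(x) = -sqrt(C1 + x^2)
 h(x) = sqrt(C1 + x^2)


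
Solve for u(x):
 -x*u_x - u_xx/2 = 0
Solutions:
 u(x) = C1 + C2*erf(x)


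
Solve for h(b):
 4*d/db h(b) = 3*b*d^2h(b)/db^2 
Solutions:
 h(b) = C1 + C2*b^(7/3)


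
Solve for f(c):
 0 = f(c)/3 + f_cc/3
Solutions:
 f(c) = C1*sin(c) + C2*cos(c)


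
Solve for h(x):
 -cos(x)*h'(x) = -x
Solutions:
 h(x) = C1 + Integral(x/cos(x), x)


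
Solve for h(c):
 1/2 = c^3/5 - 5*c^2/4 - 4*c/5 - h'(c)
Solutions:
 h(c) = C1 + c^4/20 - 5*c^3/12 - 2*c^2/5 - c/2


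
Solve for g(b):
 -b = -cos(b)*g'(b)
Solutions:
 g(b) = C1 + Integral(b/cos(b), b)


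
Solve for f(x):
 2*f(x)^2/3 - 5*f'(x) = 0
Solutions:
 f(x) = -15/(C1 + 2*x)


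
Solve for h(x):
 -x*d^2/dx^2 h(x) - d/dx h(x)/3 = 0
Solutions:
 h(x) = C1 + C2*x^(2/3)


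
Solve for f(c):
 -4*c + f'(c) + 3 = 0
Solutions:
 f(c) = C1 + 2*c^2 - 3*c


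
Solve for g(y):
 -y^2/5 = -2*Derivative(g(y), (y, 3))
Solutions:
 g(y) = C1 + C2*y + C3*y^2 + y^5/600


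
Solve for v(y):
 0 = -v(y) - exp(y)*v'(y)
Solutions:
 v(y) = C1*exp(exp(-y))


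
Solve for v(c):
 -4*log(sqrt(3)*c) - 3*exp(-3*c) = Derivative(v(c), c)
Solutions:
 v(c) = C1 - 4*c*log(c) + 2*c*(2 - log(3)) + exp(-3*c)


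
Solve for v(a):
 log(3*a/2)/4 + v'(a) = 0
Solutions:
 v(a) = C1 - a*log(a)/4 - a*log(3)/4 + a*log(2)/4 + a/4


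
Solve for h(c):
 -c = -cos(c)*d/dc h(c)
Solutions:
 h(c) = C1 + Integral(c/cos(c), c)


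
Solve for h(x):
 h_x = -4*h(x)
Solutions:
 h(x) = C1*exp(-4*x)


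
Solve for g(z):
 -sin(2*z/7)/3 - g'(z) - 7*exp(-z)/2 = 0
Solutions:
 g(z) = C1 + 7*cos(2*z/7)/6 + 7*exp(-z)/2


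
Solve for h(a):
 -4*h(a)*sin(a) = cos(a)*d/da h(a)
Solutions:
 h(a) = C1*cos(a)^4


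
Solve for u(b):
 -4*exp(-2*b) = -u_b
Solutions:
 u(b) = C1 - 2*exp(-2*b)


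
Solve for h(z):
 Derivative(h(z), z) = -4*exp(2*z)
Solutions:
 h(z) = C1 - 2*exp(2*z)


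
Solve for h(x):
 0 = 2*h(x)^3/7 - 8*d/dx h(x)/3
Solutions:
 h(x) = -sqrt(14)*sqrt(-1/(C1 + 3*x))
 h(x) = sqrt(14)*sqrt(-1/(C1 + 3*x))


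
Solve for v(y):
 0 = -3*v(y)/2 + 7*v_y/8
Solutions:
 v(y) = C1*exp(12*y/7)


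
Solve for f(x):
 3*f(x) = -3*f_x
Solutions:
 f(x) = C1*exp(-x)


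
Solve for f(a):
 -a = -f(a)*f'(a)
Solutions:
 f(a) = -sqrt(C1 + a^2)
 f(a) = sqrt(C1 + a^2)


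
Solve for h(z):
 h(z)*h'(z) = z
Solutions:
 h(z) = -sqrt(C1 + z^2)
 h(z) = sqrt(C1 + z^2)


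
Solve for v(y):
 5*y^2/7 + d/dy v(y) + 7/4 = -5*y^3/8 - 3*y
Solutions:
 v(y) = C1 - 5*y^4/32 - 5*y^3/21 - 3*y^2/2 - 7*y/4


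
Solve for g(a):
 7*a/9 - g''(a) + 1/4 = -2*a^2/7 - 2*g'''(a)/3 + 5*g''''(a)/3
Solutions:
 g(a) = C1 + C2*a + a^4/42 + 73*a^3/378 + 53*a^2/1512 + (C3*sin(sqrt(14)*a/5) + C4*cos(sqrt(14)*a/5))*exp(a/5)


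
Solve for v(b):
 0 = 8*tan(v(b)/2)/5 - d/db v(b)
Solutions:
 v(b) = -2*asin(C1*exp(4*b/5)) + 2*pi
 v(b) = 2*asin(C1*exp(4*b/5))


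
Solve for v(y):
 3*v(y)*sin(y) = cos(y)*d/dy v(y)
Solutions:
 v(y) = C1/cos(y)^3


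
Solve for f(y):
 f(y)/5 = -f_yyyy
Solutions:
 f(y) = (C1*sin(sqrt(2)*5^(3/4)*y/10) + C2*cos(sqrt(2)*5^(3/4)*y/10))*exp(-sqrt(2)*5^(3/4)*y/10) + (C3*sin(sqrt(2)*5^(3/4)*y/10) + C4*cos(sqrt(2)*5^(3/4)*y/10))*exp(sqrt(2)*5^(3/4)*y/10)


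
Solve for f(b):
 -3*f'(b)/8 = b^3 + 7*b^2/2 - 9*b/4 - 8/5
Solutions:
 f(b) = C1 - 2*b^4/3 - 28*b^3/9 + 3*b^2 + 64*b/15


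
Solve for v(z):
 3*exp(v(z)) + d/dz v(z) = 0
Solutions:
 v(z) = log(1/(C1 + 3*z))


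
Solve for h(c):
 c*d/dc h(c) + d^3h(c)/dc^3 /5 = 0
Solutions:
 h(c) = C1 + Integral(C2*airyai(-5^(1/3)*c) + C3*airybi(-5^(1/3)*c), c)


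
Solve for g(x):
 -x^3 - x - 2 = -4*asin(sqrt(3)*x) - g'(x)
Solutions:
 g(x) = C1 + x^4/4 + x^2/2 - 4*x*asin(sqrt(3)*x) + 2*x - 4*sqrt(3)*sqrt(1 - 3*x^2)/3


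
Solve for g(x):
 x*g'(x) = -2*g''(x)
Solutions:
 g(x) = C1 + C2*erf(x/2)


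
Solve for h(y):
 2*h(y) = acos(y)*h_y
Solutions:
 h(y) = C1*exp(2*Integral(1/acos(y), y))


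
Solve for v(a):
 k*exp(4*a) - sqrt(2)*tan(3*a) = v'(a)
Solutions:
 v(a) = C1 + k*exp(4*a)/4 + sqrt(2)*log(cos(3*a))/3


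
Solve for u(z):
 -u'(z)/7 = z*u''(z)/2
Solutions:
 u(z) = C1 + C2*z^(5/7)


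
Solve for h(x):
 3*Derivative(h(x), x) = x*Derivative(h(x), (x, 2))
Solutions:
 h(x) = C1 + C2*x^4


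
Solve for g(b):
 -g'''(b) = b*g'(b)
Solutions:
 g(b) = C1 + Integral(C2*airyai(-b) + C3*airybi(-b), b)


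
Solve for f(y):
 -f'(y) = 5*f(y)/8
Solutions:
 f(y) = C1*exp(-5*y/8)


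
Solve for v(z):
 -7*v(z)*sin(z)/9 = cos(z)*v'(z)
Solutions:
 v(z) = C1*cos(z)^(7/9)


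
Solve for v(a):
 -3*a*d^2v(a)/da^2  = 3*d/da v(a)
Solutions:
 v(a) = C1 + C2*log(a)


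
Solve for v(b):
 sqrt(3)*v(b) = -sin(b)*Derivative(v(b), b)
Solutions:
 v(b) = C1*(cos(b) + 1)^(sqrt(3)/2)/(cos(b) - 1)^(sqrt(3)/2)


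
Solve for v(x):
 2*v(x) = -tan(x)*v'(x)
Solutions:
 v(x) = C1/sin(x)^2


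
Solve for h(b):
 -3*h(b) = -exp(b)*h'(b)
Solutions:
 h(b) = C1*exp(-3*exp(-b))


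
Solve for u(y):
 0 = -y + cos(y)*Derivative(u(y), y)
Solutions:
 u(y) = C1 + Integral(y/cos(y), y)


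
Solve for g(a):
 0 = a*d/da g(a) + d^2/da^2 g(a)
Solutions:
 g(a) = C1 + C2*erf(sqrt(2)*a/2)


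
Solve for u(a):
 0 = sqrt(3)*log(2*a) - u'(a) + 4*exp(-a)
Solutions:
 u(a) = C1 + sqrt(3)*a*log(a) + sqrt(3)*a*(-1 + log(2)) - 4*exp(-a)


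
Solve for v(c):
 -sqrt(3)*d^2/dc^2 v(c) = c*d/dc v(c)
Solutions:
 v(c) = C1 + C2*erf(sqrt(2)*3^(3/4)*c/6)


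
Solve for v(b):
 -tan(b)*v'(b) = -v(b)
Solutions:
 v(b) = C1*sin(b)


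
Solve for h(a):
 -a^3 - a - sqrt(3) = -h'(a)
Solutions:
 h(a) = C1 + a^4/4 + a^2/2 + sqrt(3)*a


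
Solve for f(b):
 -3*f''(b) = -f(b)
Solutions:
 f(b) = C1*exp(-sqrt(3)*b/3) + C2*exp(sqrt(3)*b/3)


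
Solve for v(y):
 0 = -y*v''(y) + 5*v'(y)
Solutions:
 v(y) = C1 + C2*y^6


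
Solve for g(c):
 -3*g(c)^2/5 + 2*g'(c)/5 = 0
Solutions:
 g(c) = -2/(C1 + 3*c)


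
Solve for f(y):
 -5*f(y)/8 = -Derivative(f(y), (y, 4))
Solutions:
 f(y) = C1*exp(-10^(1/4)*y/2) + C2*exp(10^(1/4)*y/2) + C3*sin(10^(1/4)*y/2) + C4*cos(10^(1/4)*y/2)


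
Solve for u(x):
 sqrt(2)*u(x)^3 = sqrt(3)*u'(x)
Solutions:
 u(x) = -sqrt(6)*sqrt(-1/(C1 + sqrt(6)*x))/2
 u(x) = sqrt(6)*sqrt(-1/(C1 + sqrt(6)*x))/2


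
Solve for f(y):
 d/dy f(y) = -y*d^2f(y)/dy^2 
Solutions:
 f(y) = C1 + C2*log(y)


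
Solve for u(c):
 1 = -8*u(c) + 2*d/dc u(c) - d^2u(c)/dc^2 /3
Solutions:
 u(c) = (C1*sin(sqrt(15)*c) + C2*cos(sqrt(15)*c))*exp(3*c) - 1/8


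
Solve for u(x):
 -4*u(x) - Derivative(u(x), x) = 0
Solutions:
 u(x) = C1*exp(-4*x)


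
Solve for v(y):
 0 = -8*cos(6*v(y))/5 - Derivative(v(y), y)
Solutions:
 8*y/5 - log(sin(6*v(y)) - 1)/12 + log(sin(6*v(y)) + 1)/12 = C1


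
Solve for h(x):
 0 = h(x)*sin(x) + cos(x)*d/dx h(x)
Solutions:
 h(x) = C1*cos(x)


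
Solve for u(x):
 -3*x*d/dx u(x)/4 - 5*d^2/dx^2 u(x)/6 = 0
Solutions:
 u(x) = C1 + C2*erf(3*sqrt(5)*x/10)


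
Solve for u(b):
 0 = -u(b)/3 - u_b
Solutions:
 u(b) = C1*exp(-b/3)


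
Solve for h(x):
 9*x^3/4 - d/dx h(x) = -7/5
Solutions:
 h(x) = C1 + 9*x^4/16 + 7*x/5


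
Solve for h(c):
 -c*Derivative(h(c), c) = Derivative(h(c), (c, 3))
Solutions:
 h(c) = C1 + Integral(C2*airyai(-c) + C3*airybi(-c), c)


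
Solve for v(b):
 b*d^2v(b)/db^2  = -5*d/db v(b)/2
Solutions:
 v(b) = C1 + C2/b^(3/2)


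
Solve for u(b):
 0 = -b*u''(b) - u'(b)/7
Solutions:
 u(b) = C1 + C2*b^(6/7)


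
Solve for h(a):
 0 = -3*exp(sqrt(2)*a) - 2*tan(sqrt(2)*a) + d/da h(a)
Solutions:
 h(a) = C1 + 3*sqrt(2)*exp(sqrt(2)*a)/2 - sqrt(2)*log(cos(sqrt(2)*a))


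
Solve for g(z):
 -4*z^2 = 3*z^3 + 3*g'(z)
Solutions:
 g(z) = C1 - z^4/4 - 4*z^3/9


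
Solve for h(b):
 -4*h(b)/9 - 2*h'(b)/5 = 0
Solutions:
 h(b) = C1*exp(-10*b/9)


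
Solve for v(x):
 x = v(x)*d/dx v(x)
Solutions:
 v(x) = -sqrt(C1 + x^2)
 v(x) = sqrt(C1 + x^2)


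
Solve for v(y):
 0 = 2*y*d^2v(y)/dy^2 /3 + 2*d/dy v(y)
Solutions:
 v(y) = C1 + C2/y^2


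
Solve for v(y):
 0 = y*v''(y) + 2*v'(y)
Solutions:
 v(y) = C1 + C2/y


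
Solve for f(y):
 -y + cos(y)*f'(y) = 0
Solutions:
 f(y) = C1 + Integral(y/cos(y), y)


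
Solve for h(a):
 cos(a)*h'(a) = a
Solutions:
 h(a) = C1 + Integral(a/cos(a), a)


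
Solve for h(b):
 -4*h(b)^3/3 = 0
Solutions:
 h(b) = 0


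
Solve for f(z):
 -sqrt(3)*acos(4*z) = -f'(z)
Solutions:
 f(z) = C1 + sqrt(3)*(z*acos(4*z) - sqrt(1 - 16*z^2)/4)


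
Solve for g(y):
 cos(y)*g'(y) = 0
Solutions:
 g(y) = C1


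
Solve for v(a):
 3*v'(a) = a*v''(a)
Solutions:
 v(a) = C1 + C2*a^4


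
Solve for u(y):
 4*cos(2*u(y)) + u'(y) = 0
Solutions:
 u(y) = -asin((C1 + exp(16*y))/(C1 - exp(16*y)))/2 + pi/2
 u(y) = asin((C1 + exp(16*y))/(C1 - exp(16*y)))/2


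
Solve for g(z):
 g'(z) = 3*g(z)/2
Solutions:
 g(z) = C1*exp(3*z/2)


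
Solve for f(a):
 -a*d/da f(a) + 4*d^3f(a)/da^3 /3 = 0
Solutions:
 f(a) = C1 + Integral(C2*airyai(6^(1/3)*a/2) + C3*airybi(6^(1/3)*a/2), a)


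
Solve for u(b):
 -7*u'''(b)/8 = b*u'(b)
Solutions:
 u(b) = C1 + Integral(C2*airyai(-2*7^(2/3)*b/7) + C3*airybi(-2*7^(2/3)*b/7), b)


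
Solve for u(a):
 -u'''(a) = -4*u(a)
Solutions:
 u(a) = C3*exp(2^(2/3)*a) + (C1*sin(2^(2/3)*sqrt(3)*a/2) + C2*cos(2^(2/3)*sqrt(3)*a/2))*exp(-2^(2/3)*a/2)


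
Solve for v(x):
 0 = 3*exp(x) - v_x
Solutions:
 v(x) = C1 + 3*exp(x)


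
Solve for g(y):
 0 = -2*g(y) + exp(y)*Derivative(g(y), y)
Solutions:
 g(y) = C1*exp(-2*exp(-y))


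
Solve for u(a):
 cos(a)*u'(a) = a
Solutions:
 u(a) = C1 + Integral(a/cos(a), a)


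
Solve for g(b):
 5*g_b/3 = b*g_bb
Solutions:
 g(b) = C1 + C2*b^(8/3)


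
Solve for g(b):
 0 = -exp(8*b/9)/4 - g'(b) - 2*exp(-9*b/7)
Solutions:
 g(b) = C1 - 9*exp(8*b/9)/32 + 14*exp(-9*b/7)/9


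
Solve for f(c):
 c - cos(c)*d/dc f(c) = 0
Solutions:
 f(c) = C1 + Integral(c/cos(c), c)


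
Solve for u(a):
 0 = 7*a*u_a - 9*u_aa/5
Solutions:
 u(a) = C1 + C2*erfi(sqrt(70)*a/6)


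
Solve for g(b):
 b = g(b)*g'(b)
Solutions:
 g(b) = -sqrt(C1 + b^2)
 g(b) = sqrt(C1 + b^2)


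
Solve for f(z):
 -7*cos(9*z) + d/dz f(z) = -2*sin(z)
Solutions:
 f(z) = C1 + 7*sin(9*z)/9 + 2*cos(z)


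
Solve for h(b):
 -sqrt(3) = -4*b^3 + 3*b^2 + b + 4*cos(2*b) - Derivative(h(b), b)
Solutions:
 h(b) = C1 - b^4 + b^3 + b^2/2 + sqrt(3)*b + 2*sin(2*b)


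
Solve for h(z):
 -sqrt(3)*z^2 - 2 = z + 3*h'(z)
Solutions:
 h(z) = C1 - sqrt(3)*z^3/9 - z^2/6 - 2*z/3


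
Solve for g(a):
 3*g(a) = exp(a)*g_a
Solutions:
 g(a) = C1*exp(-3*exp(-a))


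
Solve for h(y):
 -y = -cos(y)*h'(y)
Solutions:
 h(y) = C1 + Integral(y/cos(y), y)


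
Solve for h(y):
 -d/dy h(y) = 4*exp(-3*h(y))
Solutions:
 h(y) = log(C1 - 12*y)/3
 h(y) = log((-3^(1/3) - 3^(5/6)*I)*(C1 - 4*y)^(1/3)/2)
 h(y) = log((-3^(1/3) + 3^(5/6)*I)*(C1 - 4*y)^(1/3)/2)


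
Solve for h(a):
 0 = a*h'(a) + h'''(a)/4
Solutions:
 h(a) = C1 + Integral(C2*airyai(-2^(2/3)*a) + C3*airybi(-2^(2/3)*a), a)


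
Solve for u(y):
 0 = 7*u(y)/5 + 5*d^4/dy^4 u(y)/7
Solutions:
 u(y) = (C1*sin(sqrt(70)*y/10) + C2*cos(sqrt(70)*y/10))*exp(-sqrt(70)*y/10) + (C3*sin(sqrt(70)*y/10) + C4*cos(sqrt(70)*y/10))*exp(sqrt(70)*y/10)


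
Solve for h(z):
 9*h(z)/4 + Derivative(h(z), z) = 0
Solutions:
 h(z) = C1*exp(-9*z/4)


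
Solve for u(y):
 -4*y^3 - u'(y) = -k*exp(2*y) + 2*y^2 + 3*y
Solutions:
 u(y) = C1 + k*exp(2*y)/2 - y^4 - 2*y^3/3 - 3*y^2/2


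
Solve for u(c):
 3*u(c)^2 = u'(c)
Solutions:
 u(c) = -1/(C1 + 3*c)


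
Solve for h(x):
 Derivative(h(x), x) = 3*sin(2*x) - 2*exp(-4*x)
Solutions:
 h(x) = C1 - 3*cos(2*x)/2 + exp(-4*x)/2


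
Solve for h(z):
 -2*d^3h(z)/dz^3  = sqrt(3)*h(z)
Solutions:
 h(z) = C3*exp(-2^(2/3)*3^(1/6)*z/2) + (C1*sin(6^(2/3)*z/4) + C2*cos(6^(2/3)*z/4))*exp(2^(2/3)*3^(1/6)*z/4)


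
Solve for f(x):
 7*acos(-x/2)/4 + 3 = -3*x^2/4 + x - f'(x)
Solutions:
 f(x) = C1 - x^3/4 + x^2/2 - 7*x*acos(-x/2)/4 - 3*x - 7*sqrt(4 - x^2)/4


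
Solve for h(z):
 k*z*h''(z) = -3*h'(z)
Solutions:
 h(z) = C1 + z^(((re(k) - 3)*re(k) + im(k)^2)/(re(k)^2 + im(k)^2))*(C2*sin(3*log(z)*Abs(im(k))/(re(k)^2 + im(k)^2)) + C3*cos(3*log(z)*im(k)/(re(k)^2 + im(k)^2)))


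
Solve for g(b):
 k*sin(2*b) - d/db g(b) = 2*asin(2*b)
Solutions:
 g(b) = C1 - 2*b*asin(2*b) - k*cos(2*b)/2 - sqrt(1 - 4*b^2)


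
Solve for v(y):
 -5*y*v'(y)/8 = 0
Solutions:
 v(y) = C1


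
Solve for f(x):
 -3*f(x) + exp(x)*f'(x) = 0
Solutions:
 f(x) = C1*exp(-3*exp(-x))


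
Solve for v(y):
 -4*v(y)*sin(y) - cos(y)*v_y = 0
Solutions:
 v(y) = C1*cos(y)^4


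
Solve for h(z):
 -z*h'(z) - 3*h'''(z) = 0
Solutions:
 h(z) = C1 + Integral(C2*airyai(-3^(2/3)*z/3) + C3*airybi(-3^(2/3)*z/3), z)


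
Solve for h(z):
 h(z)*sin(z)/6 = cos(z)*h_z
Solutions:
 h(z) = C1/cos(z)^(1/6)
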